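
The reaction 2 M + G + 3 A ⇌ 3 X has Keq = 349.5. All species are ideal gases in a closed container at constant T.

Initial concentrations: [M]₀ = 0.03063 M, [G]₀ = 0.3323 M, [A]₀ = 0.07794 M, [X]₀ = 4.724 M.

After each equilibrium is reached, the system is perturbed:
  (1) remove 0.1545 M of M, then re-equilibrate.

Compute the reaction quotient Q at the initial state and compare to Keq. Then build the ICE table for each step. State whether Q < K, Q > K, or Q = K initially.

Q₀ = 7.1421e+08; Q > K (proceeds reverse)

Q₀ = 7.1421e+08 vs Keq = 349.5 ⇒ Q>K, reverse
Step 1:
                  M         G         A         X
  init      0.03063    0.3323   0.07794     4.724
  Δ          0.5614    0.2807    0.8421   -0.8421
  eq         0.5921     0.613    0.9201     3.882
  solve Keq expr → x = -0.2807; check Q = 349.5
Then remove 0.1545 M of M.
Step 2:
                  M         G         A         X
  init       0.4376     0.613    0.9201     3.882
  Δ         0.05519    0.0276   0.08279  -0.08279
  eq         0.4928    0.6406     1.003     3.799
  solve Keq expr → x = -0.0276; check Q = 349.5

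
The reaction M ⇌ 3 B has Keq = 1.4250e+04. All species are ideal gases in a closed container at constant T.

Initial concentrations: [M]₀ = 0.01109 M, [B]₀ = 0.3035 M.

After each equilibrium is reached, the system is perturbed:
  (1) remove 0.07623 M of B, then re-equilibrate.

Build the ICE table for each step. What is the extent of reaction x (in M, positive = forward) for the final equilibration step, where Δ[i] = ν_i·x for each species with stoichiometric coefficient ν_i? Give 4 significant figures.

x = 1.4391e-06 M

Q₀ = 2.521 vs Keq = 1.4250e+04 ⇒ Q<K, forward
Step 1:
                  M         B
  I         0.01109    0.3035
  C        -0.01109   0.03326
  E       2.6801e-06    0.3368
  solve Keq expr → x = 0.01109; check Q = 1.4250e+04
Then remove 0.07623 M of B.
Step 2:
                  M         B
  I       2.6801e-06    0.2605
  C       -1.4391e-06 4.3172e-06
  E       1.2411e-06    0.2605
  solve Keq expr → x = 1.4391e-06; check Q = 1.4250e+04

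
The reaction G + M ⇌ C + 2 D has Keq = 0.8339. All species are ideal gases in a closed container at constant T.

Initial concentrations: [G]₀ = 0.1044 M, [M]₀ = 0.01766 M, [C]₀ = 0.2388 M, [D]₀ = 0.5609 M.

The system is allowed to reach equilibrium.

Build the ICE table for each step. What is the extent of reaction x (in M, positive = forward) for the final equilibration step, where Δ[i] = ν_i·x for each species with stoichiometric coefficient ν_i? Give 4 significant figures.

x = -0.09672 M

Q₀ = 40.75 vs Keq = 0.8339 ⇒ Q>K, reverse
Step 1:
                    G           M           C           D
  Initial      0.1044     0.01766      0.2388      0.5609
  Change      0.09672     0.09672    -0.09672     -0.1934
  Equil        0.2011      0.1144      0.1421      0.3675
  solve Keq expr → x = -0.09672; check Q = 0.8339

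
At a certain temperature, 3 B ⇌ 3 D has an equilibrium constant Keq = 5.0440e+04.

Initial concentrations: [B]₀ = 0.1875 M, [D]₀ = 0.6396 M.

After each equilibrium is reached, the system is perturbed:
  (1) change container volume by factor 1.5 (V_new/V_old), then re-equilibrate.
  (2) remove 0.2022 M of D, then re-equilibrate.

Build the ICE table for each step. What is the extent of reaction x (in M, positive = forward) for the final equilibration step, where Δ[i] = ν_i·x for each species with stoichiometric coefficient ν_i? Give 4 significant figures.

Q₀ = 39.69 vs Keq = 5.0440e+04 ⇒ Q<K, forward
Step 1:
                   B          D
  init        0.1875     0.6396
  Δ          -0.1657     0.1657
  eq          0.0218     0.8053
  solve Keq expr → x = 0.05523; check Q = 5.0440e+04
Then change container volume by factor 1.5 (V_new/V_old).
Step 2:
                   B          D
  init       0.01453     0.5369
  Δ                0          0
  eq         0.01453     0.5369
  solve Keq expr → x = 0; check Q = 5.0440e+04
Then remove 0.2022 M of D.
Step 3:
                   B          D
  init       0.01453     0.3347
  Δ        -0.005328   0.005328
  eq        0.009202       0.34
  solve Keq expr → x = 0.001776; check Q = 5.0440e+04

x = 0.001776 M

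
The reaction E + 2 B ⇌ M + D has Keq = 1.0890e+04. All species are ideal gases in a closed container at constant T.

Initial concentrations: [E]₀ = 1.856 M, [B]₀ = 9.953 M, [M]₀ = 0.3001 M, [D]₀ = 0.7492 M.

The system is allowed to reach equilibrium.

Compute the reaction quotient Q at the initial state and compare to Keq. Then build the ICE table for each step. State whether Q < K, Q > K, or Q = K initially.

Q₀ = 0.001223; Q < K (proceeds forward)

Q₀ = 0.001223 vs Keq = 1.0890e+04 ⇒ Q<K, forward
Step 1:
                    E           B           M           D
  init          1.856       9.953      0.3001      0.7492
  Δ            -1.856      -3.712       1.856       1.856
  eq       1.3242e-05       6.241       2.156       2.605
  solve Keq expr → x = 1.856; check Q = 1.0890e+04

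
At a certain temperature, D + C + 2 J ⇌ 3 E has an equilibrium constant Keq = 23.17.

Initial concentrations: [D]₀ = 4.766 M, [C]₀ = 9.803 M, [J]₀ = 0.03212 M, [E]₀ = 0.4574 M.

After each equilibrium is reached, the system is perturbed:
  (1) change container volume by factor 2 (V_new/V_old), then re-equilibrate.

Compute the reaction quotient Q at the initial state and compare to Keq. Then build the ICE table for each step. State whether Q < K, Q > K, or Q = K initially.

Q₀ = 1.985 vs Keq = 23.17 ⇒ Q<K, forward
Step 1:
                  D         C         J         E
  I           4.766     9.803   0.03212    0.4574
  C        -0.01084  -0.01084  -0.02168   0.03252
  E           4.755     9.792   0.01044    0.4899
  solve Keq expr → x = 0.01084; check Q = 23.17
Then change container volume by factor 2 (V_new/V_old).
Step 2:
                  D         C         J         E
  I           2.378     4.896   0.00522     0.245
  C        0.001012  0.001012  0.002023 -0.003035
  E           2.379     4.897  0.007243    0.2419
  solve Keq expr → x = -0.001012; check Q = 23.17

Q₀ = 1.985; Q < K (proceeds forward)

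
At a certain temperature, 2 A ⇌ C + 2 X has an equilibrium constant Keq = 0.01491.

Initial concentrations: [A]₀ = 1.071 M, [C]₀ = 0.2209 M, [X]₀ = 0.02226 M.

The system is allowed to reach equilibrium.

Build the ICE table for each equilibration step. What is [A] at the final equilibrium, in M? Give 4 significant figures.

[A]_eq = 0.8962 M

Q₀ = 9.5426e-05 vs Keq = 0.01491 ⇒ Q<K, forward
Step 1:
                    A           C           X
  I             1.071      0.2209     0.02226
  C           -0.1748     0.08741      0.1748
  E            0.8962      0.3083      0.1971
  solve Keq expr → x = 0.08741; check Q = 0.01491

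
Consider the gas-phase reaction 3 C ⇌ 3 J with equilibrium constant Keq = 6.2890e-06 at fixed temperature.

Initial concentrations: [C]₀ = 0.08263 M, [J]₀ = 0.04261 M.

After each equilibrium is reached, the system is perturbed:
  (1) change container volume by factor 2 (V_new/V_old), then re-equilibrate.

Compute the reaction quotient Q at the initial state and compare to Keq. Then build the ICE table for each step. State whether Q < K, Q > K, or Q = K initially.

Q₀ = 0.1371; Q > K (proceeds reverse)

Q₀ = 0.1371 vs Keq = 6.2890e-06 ⇒ Q>K, reverse
Step 1:
                  C         J
  I         0.08263   0.04261
  C         0.04034  -0.04034
  E           0.123   0.00227
  solve Keq expr → x = -0.01345; check Q = 6.2890e-06
Then change container volume by factor 2 (V_new/V_old).
Step 2:
                  C         J
  I         0.06149  0.001135
  C               0         0
  E         0.06149  0.001135
  solve Keq expr → x = 0; check Q = 6.2890e-06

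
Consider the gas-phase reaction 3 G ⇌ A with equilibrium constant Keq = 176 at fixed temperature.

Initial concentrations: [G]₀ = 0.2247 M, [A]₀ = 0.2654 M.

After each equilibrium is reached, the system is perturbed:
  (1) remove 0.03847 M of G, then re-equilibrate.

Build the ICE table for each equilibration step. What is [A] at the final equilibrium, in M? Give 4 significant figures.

Q₀ = 23.39 vs Keq = 176 ⇒ Q<K, forward
Step 1:
                   G          A
  Initial     0.2247     0.2654
  Change     -0.1052    0.03506
  Equil       0.1195     0.3005
  solve Keq expr → x = 0.03506; check Q = 176
Then remove 0.03847 M of G.
Step 2:
                   G          A
  Initial    0.08105     0.3005
  Change     0.03682   -0.01227
  Equil       0.1179     0.2882
  solve Keq expr → x = -0.01227; check Q = 176

[A]_eq = 0.2882 M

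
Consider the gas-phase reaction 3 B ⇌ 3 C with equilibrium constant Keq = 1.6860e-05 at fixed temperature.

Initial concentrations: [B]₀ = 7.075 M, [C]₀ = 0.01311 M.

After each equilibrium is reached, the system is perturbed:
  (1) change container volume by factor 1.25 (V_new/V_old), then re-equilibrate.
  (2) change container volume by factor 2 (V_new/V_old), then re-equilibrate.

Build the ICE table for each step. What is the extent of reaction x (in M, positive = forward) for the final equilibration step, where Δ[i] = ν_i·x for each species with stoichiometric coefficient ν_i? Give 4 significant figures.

x = 0 M

Q₀ = 6.3625e-09 vs Keq = 1.6860e-05 ⇒ Q<K, forward
Step 1:
                    B           C
  Initial       7.075     0.01311
  Change      -0.1641      0.1641
  Equil         6.911      0.1772
  solve Keq expr → x = 0.0547; check Q = 1.6860e-05
Then change container volume by factor 1.25 (V_new/V_old).
Step 2:
                    B           C
  Initial       5.529      0.1418
  Change            0           0
  Equil         5.529      0.1418
  solve Keq expr → x = 0; check Q = 1.6860e-05
Then change container volume by factor 2 (V_new/V_old).
Step 3:
                    B           C
  Initial       2.764     0.07088
  Change            0           0
  Equil         2.764     0.07088
  solve Keq expr → x = 0; check Q = 1.6860e-05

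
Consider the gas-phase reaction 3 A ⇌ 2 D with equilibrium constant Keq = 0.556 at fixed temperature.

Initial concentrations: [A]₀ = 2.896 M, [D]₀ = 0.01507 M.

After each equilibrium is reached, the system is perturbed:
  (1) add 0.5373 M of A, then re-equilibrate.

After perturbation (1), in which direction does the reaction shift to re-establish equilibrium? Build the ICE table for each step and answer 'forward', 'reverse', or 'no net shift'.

Q₀ = 9.3504e-06 vs Keq = 0.556 ⇒ Q<K, forward
Step 1:
                    A           D
  I             2.896     0.01507
  C            -1.609       1.073
  E             1.287       1.088
  solve Keq expr → x = 0.5365; check Q = 0.556
Then add 0.5373 M of A.
Step 2:
                    A           D
  I             1.824       1.088
  C           -0.3563      0.2375
  E             1.468       1.326
  solve Keq expr → x = 0.1188; check Q = 0.556

Direction: forward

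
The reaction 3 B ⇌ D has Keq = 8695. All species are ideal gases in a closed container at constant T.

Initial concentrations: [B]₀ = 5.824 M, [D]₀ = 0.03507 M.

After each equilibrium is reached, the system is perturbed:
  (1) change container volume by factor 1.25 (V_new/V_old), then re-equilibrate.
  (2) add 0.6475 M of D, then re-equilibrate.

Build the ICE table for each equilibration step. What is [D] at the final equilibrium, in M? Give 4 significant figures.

Q₀ = 1.7753e-04 vs Keq = 8695 ⇒ Q<K, forward
Step 1:
                  B         D
  Initial     5.824   0.03507
  Change     -5.763     1.921
  Equil     0.06082     1.956
  solve Keq expr → x = 1.921; check Q = 8695
Then change container volume by factor 1.25 (V_new/V_old).
Step 2:
                  B         D
  Initial   0.04866     1.565
  Change   0.007773 -0.002591
  Equil     0.05643     1.562
  solve Keq expr → x = -0.002591; check Q = 8695
Then add 0.6475 M of D.
Step 3:
                  B         D
  Initial   0.05643      2.21
  Change   0.006892 -0.002297
  Equil     0.06332     2.208
  solve Keq expr → x = -0.002297; check Q = 8695

[D]_eq = 2.208 M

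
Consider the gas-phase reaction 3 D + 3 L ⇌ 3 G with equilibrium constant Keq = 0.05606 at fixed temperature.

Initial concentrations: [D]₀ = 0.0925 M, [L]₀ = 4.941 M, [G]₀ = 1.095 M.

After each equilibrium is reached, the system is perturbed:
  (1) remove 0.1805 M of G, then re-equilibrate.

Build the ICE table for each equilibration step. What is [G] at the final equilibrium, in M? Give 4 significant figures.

[G]_eq = 0.6696 M

Q₀ = 13.75 vs Keq = 0.05606 ⇒ Q>K, reverse
Step 1:
                  D         L         G
  Initial    0.0925     4.941     1.095
  Change     0.3024    0.3024   -0.3024
  Equil      0.3949     5.243    0.7926
  solve Keq expr → x = -0.1008; check Q = 0.05606
Then remove 0.1805 M of G.
Step 2:
                  D         L         G
  Initial    0.3949     5.243    0.6121
  Change   -0.05756  -0.05756   0.05756
  Equil      0.3374     5.186    0.6696
  solve Keq expr → x = 0.01919; check Q = 0.05606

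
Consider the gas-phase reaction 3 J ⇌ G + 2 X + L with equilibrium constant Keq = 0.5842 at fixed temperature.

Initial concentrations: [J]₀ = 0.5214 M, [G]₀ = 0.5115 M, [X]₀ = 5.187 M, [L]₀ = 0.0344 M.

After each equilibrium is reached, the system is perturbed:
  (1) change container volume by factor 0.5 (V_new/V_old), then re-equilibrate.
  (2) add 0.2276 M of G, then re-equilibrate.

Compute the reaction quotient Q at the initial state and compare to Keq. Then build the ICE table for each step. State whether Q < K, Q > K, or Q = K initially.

Q₀ = 3.34; Q > K (proceeds reverse)

Q₀ = 3.34 vs Keq = 0.5842 ⇒ Q>K, reverse
Step 1:
                   J          G          X          L
  Initial     0.5214     0.5115      5.187     0.0344
  Change     0.07435   -0.02478   -0.04957   -0.02478
  Equil       0.5958     0.4867      5.137   0.009616
  solve Keq expr → x = -0.02478; check Q = 0.5842
Then change container volume by factor 0.5 (V_new/V_old).
Step 2:
                   J          G          X          L
  Initial      1.192     0.9734      10.27    0.01923
  Change     0.02649   -0.00883   -0.01766   -0.00883
  Equil        1.218     0.9646      10.26     0.0104
  solve Keq expr → x = -0.00883; check Q = 0.5842
Then add 0.2276 M of G.
Step 3:
                   J          G          X          L
  Initial      1.218      1.192      10.26     0.0104
  Change    0.005552  -0.001851  -0.003701  -0.001851
  Equil        1.224       1.19      10.25   0.008551
  solve Keq expr → x = -0.001851; check Q = 0.5842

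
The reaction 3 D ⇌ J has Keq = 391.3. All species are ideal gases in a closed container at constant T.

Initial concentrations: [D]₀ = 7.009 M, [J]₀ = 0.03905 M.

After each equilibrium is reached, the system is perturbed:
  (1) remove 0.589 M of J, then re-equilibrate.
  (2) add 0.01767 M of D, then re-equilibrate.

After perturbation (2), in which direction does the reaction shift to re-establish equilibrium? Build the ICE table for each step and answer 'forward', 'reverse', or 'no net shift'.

Direction: forward

Q₀ = 1.1341e-04 vs Keq = 391.3 ⇒ Q<K, forward
Step 1:
                   D          J
  init         7.009    0.03905
  Δ           -6.828      2.276
  eq          0.1809      2.315
  solve Keq expr → x = 2.276; check Q = 391.3
Then remove 0.589 M of J.
Step 2:
                   D          J
  init        0.1809      1.726
  Δ         -0.01669   0.005562
  eq          0.1642      1.732
  solve Keq expr → x = 0.005562; check Q = 391.3
Then add 0.01767 M of D.
Step 3:
                   D          J
  init        0.1818      1.732
  Δ         -0.01749   0.005829
  eq          0.1644      1.737
  solve Keq expr → x = 0.005829; check Q = 391.3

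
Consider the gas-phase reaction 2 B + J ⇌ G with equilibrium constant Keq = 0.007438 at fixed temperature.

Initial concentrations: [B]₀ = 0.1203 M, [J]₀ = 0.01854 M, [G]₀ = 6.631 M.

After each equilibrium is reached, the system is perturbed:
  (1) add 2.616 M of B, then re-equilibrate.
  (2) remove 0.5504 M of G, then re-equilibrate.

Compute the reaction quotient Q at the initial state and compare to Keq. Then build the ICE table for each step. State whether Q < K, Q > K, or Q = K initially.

Q₀ = 2.4714e+04; Q > K (proceeds reverse)

Q₀ = 2.4714e+04 vs Keq = 0.007438 ⇒ Q>K, reverse
Step 1:
                   B          J          G
  I           0.1203    0.01854      6.631
  C            8.516      4.258     -4.258
  E            8.637      4.277      2.373
  solve Keq expr → x = -4.258; check Q = 0.007438
Then add 2.616 M of B.
Step 2:
                   B          J          G
  I            11.25      4.277      2.373
  C           -1.055    -0.5274     0.5274
  E             10.2      3.749        2.9
  solve Keq expr → x = 0.5274; check Q = 0.007438
Then remove 0.5504 M of G.
Step 3:
                   B          J          G
  I             10.2      3.749       2.35
  C          -0.3888    -0.1944     0.1944
  E            9.809      3.555      2.544
  solve Keq expr → x = 0.1944; check Q = 0.007438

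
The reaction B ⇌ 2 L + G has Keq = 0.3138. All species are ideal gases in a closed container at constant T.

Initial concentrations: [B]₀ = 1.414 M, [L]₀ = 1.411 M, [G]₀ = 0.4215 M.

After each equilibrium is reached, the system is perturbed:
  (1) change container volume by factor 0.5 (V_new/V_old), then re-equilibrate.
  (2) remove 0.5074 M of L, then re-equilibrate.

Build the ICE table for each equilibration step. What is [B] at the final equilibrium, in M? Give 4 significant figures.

Q₀ = 0.5935 vs Keq = 0.3138 ⇒ Q>K, reverse
Step 1:
                    B           L           G
  I             1.414       1.411      0.4215
  C           0.09892     -0.1978    -0.09892
  E             1.513       1.213      0.3226
  solve Keq expr → x = -0.09892; check Q = 0.3138
Then change container volume by factor 0.5 (V_new/V_old).
Step 2:
                    B           L           G
  I             3.026       2.426      0.6452
  C            0.3179     -0.6358     -0.3179
  E             3.344       1.791      0.3273
  solve Keq expr → x = -0.3179; check Q = 0.3138
Then remove 0.5074 M of L.
Step 3:
                    B           L           G
  I             3.344       1.283      0.3273
  C           -0.1151      0.2302      0.1151
  E             3.229       1.513      0.4424
  solve Keq expr → x = 0.1151; check Q = 0.3138

[B]_eq = 3.229 M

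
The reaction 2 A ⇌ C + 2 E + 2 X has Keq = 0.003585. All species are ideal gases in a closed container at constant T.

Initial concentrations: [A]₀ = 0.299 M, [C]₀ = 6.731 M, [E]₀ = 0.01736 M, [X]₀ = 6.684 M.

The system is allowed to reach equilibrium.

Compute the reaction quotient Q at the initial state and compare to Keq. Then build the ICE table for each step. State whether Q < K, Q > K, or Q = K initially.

Q₀ = 1.014 vs Keq = 0.003585 ⇒ Q>K, reverse
Step 1:
                  A         C         E         X
  I           0.299     6.731   0.01736     6.684
  C         0.01627 -0.008134  -0.01627  -0.01627
  E          0.3153     6.723  0.001092     6.668
  solve Keq expr → x = -0.008134; check Q = 0.003585

Q₀ = 1.014; Q > K (proceeds reverse)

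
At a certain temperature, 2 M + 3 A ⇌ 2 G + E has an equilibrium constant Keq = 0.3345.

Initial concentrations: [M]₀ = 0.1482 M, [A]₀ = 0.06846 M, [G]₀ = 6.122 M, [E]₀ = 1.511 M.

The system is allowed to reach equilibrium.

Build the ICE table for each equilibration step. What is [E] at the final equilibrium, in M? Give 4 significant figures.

Q₀ = 8.0361e+06 vs Keq = 0.3345 ⇒ Q>K, reverse
Step 1:
                   M          A          G          E
  init        0.1482    0.06846      6.122      1.511
  Δ            1.586       2.38     -1.586    -0.7932
  eq           1.735      2.448      4.536     0.7178
  solve Keq expr → x = -0.7932; check Q = 0.3345

[E]_eq = 0.7178 M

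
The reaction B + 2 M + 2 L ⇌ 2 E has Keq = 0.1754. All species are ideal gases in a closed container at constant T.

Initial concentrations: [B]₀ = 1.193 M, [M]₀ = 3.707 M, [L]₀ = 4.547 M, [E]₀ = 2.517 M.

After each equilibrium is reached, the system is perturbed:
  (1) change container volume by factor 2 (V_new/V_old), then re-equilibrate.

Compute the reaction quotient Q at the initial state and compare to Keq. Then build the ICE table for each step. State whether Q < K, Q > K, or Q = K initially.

Q₀ = 0.01869; Q < K (proceeds forward)

Q₀ = 0.01869 vs Keq = 0.1754 ⇒ Q<K, forward
Step 1:
                    B           M           L           E
  init          1.193       3.707       4.547       2.517
  Δ           -0.4808     -0.9617     -0.9617      0.9617
  eq           0.7122       2.745       3.585       3.479
  solve Keq expr → x = 0.4808; check Q = 0.1754
Then change container volume by factor 2 (V_new/V_old).
Step 2:
                    B           M           L           E
  init         0.3561       1.373       1.793       1.739
  Δ            0.2223      0.4445      0.4445     -0.4445
  eq           0.5783       1.817       2.237       1.295
  solve Keq expr → x = -0.2223; check Q = 0.1754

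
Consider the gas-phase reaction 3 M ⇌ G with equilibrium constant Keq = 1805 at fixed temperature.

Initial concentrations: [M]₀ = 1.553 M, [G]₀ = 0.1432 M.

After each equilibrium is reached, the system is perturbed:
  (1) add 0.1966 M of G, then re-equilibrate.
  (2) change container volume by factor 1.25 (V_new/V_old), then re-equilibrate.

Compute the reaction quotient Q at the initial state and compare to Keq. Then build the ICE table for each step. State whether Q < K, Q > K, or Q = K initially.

Q₀ = 0.03823; Q < K (proceeds forward)

Q₀ = 0.03823 vs Keq = 1805 ⇒ Q<K, forward
Step 1:
                  M         G
  Initial     1.553    0.1432
  Change     -1.482    0.4941
  Equil     0.07068    0.6373
  solve Keq expr → x = 0.4941; check Q = 1805
Then add 0.1966 M of G.
Step 2:
                  M         G
  Initial   0.07068    0.8339
  Change   0.006559 -0.002186
  Equil     0.07724    0.8317
  solve Keq expr → x = -0.002186; check Q = 1805
Then change container volume by factor 1.25 (V_new/V_old).
Step 3:
                  M         G
  Initial   0.06179    0.6654
  Change   0.009794 -0.003265
  Equil     0.07158    0.6621
  solve Keq expr → x = -0.003265; check Q = 1805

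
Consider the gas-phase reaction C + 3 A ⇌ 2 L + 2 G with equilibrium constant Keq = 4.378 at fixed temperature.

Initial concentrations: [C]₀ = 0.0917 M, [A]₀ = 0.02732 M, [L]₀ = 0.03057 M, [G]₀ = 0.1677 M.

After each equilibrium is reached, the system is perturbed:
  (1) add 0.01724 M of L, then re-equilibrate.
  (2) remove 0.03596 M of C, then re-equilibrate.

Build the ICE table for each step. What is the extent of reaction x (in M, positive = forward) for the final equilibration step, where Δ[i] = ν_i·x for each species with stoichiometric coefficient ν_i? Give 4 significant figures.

x = -0.001313 M

Q₀ = 14.06 vs Keq = 4.378 ⇒ Q>K, reverse
Step 1:
                   C          A          L          G
  init        0.0917    0.02732    0.03057     0.1677
  Δ         0.002487    0.00746  -0.004974  -0.004974
  eq         0.09419    0.03478     0.0256     0.1627
  solve Keq expr → x = -0.002487; check Q = 4.378
Then add 0.01724 M of L.
Step 2:
                   C          A          L          G
  init       0.09419    0.03478    0.04284     0.1627
  Δ         0.002804   0.008411  -0.005608  -0.005608
  eq         0.09699    0.04319    0.03723     0.1571
  solve Keq expr → x = -0.002804; check Q = 4.378
Then remove 0.03596 M of C.
Step 3:
                   C          A          L          G
  init       0.06103    0.04319    0.03723     0.1571
  Δ         0.001313    0.00394  -0.002627  -0.002627
  eq         0.06234    0.04713     0.0346     0.1545
  solve Keq expr → x = -0.001313; check Q = 4.378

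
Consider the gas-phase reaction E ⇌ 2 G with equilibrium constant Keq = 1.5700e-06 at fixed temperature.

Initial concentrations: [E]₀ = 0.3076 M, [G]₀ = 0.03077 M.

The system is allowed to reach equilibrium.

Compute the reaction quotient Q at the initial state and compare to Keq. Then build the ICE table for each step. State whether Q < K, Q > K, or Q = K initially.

Q₀ = 0.003078; Q > K (proceeds reverse)

Q₀ = 0.003078 vs Keq = 1.5700e-06 ⇒ Q>K, reverse
Step 1:
                    E           G
  I            0.3076     0.03077
  C           0.01503    -0.03006
  E            0.3226  7.1171e-04
  solve Keq expr → x = -0.01503; check Q = 1.5700e-06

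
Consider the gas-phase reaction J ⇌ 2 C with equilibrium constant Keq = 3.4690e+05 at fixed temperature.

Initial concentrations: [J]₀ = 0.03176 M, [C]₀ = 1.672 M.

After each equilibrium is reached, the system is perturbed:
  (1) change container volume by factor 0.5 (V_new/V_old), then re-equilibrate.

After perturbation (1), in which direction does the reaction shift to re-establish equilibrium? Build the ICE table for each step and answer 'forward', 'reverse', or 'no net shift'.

Direction: reverse

Q₀ = 88.02 vs Keq = 3.4690e+05 ⇒ Q<K, forward
Step 1:
                  J         C
  I         0.03176     1.672
  C        -0.03175    0.0635
  E       8.6825e-06     1.736
  solve Keq expr → x = 0.03175; check Q = 3.4690e+05
Then change container volume by factor 0.5 (V_new/V_old).
Step 2:
                  J         C
  I       1.7365e-05     3.471
  C       1.7364e-05 -3.4729e-05
  E       3.4729e-05     3.471
  solve Keq expr → x = -1.7364e-05; check Q = 3.4690e+05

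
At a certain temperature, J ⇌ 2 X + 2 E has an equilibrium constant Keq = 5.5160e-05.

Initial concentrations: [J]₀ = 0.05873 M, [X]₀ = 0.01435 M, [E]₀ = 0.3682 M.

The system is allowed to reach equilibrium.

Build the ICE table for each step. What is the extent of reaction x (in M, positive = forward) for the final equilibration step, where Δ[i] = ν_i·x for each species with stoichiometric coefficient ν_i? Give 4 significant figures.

x = -0.004573 M

Q₀ = 4.7535e-04 vs Keq = 5.5160e-05 ⇒ Q>K, reverse
Step 1:
                    J           X           E
  Initial     0.05873     0.01435      0.3682
  Change     0.004573   -0.009146   -0.009146
  Equil        0.0633    0.005204      0.3591
  solve Keq expr → x = -0.004573; check Q = 5.5160e-05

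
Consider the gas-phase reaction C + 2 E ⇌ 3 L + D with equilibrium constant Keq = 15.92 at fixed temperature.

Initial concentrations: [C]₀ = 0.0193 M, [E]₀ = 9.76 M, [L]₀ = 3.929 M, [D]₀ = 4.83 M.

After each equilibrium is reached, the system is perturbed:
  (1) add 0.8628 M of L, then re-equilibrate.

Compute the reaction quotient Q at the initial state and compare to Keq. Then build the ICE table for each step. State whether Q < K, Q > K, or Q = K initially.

Q₀ = 159.3 vs Keq = 15.92 ⇒ Q>K, reverse
Step 1:
                    C           E           L           D
  init         0.0193        9.76       3.929        4.83
  Δ            0.1166      0.2333     -0.3499     -0.1166
  eq           0.1359       9.993       3.579       4.713
  solve Keq expr → x = -0.1166; check Q = 15.92
Then add 0.8628 M of L.
Step 2:
                    C           E           L           D
  init         0.1359       9.993       4.442       4.713
  Δ            0.0759      0.1518     -0.2277     -0.0759
  eq           0.2118       10.15       4.214       4.637
  solve Keq expr → x = -0.0759; check Q = 15.92

Q₀ = 159.3; Q > K (proceeds reverse)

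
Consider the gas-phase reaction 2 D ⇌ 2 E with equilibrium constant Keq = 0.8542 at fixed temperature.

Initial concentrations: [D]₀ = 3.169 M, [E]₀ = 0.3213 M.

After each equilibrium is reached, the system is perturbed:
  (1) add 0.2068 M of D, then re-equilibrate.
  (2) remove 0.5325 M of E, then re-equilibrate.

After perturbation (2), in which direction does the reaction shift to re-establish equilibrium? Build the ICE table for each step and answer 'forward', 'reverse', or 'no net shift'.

Q₀ = 0.01028 vs Keq = 0.8542 ⇒ Q<K, forward
Step 1:
                  D         E
  init        3.169    0.3213
  Δ          -1.355     1.355
  eq          1.814     1.676
  solve Keq expr → x = 0.6776; check Q = 0.8542
Then add 0.2068 M of D.
Step 2:
                  D         E
  init        2.021     1.676
  Δ        -0.09933   0.09933
  eq          1.921     1.776
  solve Keq expr → x = 0.04966; check Q = 0.8542
Then remove 0.5325 M of E.
Step 3:
                  D         E
  init        1.921     1.243
  Δ         -0.2767    0.2767
  eq          1.645      1.52
  solve Keq expr → x = 0.1384; check Q = 0.8542

Direction: forward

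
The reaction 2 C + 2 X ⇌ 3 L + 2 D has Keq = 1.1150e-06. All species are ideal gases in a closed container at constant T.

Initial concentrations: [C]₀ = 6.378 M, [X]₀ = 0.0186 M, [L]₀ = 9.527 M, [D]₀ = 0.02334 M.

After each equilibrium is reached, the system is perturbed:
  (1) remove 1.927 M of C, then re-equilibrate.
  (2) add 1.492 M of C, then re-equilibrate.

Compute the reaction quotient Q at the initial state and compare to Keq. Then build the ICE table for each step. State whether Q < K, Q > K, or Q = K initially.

Q₀ = 33.47; Q > K (proceeds reverse)

Q₀ = 33.47 vs Keq = 1.1150e-06 ⇒ Q>K, reverse
Step 1:
                    C           X           L           D
  I             6.378      0.0186       9.527     0.02334
  C           0.02333     0.02333      -0.035    -0.02333
  E             6.401     0.04193       9.492  9.6917e-06
  solve Keq expr → x = -0.01167; check Q = 1.1150e-06
Then remove 1.927 M of C.
Step 2:
                    C           X           L           D
  I             4.474     0.04193       9.492  9.6917e-06
  C        2.9170e-06  2.9170e-06 -4.3755e-06 -2.9170e-06
  E             4.474     0.04193       9.492  6.7747e-06
  solve Keq expr → x = -1.4585e-06; check Q = 1.1150e-06
Then add 1.492 M of C.
Step 3:
                    C           X           L           D
  I             5.966     0.04193       9.492  6.7747e-06
  C       -2.2586e-06 -2.2586e-06  3.3878e-06  2.2586e-06
  E             5.966     0.04193       9.492  9.0332e-06
  solve Keq expr → x = 1.1293e-06; check Q = 1.1150e-06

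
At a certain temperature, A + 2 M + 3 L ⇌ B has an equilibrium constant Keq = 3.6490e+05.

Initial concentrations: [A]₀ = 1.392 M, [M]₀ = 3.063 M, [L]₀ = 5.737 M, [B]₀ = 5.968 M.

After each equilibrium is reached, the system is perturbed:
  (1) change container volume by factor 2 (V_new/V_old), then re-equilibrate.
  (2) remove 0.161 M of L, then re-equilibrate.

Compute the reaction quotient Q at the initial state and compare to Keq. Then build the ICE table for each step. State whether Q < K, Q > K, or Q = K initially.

Q₀ = 0.00242 vs Keq = 3.6490e+05 ⇒ Q<K, forward
Step 1:
                   A          M          L          B
  init         1.392      3.063      5.737      5.968
  Δ           -1.392     -2.784     -4.176      1.392
  eq      6.8028e-05     0.2791      1.561       7.36
  solve Keq expr → x = 1.392; check Q = 3.6490e+05
Then change container volume by factor 2 (V_new/V_old).
Step 2:
                   A          M          L          B
  init    3.4014e-05     0.1396     0.7806       3.68
  Δ         0.001011   0.002022   0.003033  -0.001011
  eq        0.001045     0.1416     0.7836      3.679
  solve Keq expr → x = -0.001011; check Q = 3.6490e+05
Then remove 0.161 M of L.
Step 3:
                   A          M          L          B
  init      0.001045     0.1416     0.6226      3.679
  Δ       9.5503e-04    0.00191   0.002865 -9.5503e-04
  eq           0.002     0.1435     0.6255      3.678
  solve Keq expr → x = -9.5503e-04; check Q = 3.6490e+05

Q₀ = 0.00242; Q < K (proceeds forward)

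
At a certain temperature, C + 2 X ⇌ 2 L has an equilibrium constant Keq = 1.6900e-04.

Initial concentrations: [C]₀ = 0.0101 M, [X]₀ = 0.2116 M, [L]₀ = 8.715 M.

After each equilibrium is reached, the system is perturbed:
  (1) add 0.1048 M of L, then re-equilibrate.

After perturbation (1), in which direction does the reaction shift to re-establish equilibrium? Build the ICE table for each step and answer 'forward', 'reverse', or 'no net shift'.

Direction: reverse

Q₀ = 1.6795e+05 vs Keq = 1.6900e-04 ⇒ Q>K, reverse
Step 1:
                  C         X         L
  init       0.0101    0.2116     8.715
  Δ           4.241     8.482    -8.482
  eq          4.251     8.694     0.233
  solve Keq expr → x = -4.241; check Q = 1.6900e-04
Then add 0.1048 M of L.
Step 2:
                  C         X         L
  init        4.251     8.694    0.3378
  Δ         0.05035    0.1007   -0.1007
  eq          4.301     8.794    0.2371
  solve Keq expr → x = -0.05035; check Q = 1.6900e-04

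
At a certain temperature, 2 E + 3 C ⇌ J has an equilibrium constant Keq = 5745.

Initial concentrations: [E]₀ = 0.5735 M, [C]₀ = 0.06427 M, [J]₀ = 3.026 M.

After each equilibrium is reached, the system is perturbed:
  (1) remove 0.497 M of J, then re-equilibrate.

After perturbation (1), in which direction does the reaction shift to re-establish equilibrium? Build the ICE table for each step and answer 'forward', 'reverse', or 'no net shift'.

Direction: forward

Q₀ = 3.4656e+04 vs Keq = 5745 ⇒ Q>K, reverse
Step 1:
                  E         C         J
  init       0.5735   0.06427     3.026
  Δ         0.03223   0.04834  -0.01611
  eq         0.6057    0.1126      3.01
  solve Keq expr → x = -0.01611; check Q = 5745
Then remove 0.497 M of J.
Step 2:
                  E         C         J
  init       0.6057    0.1126     2.513
  Δ       -0.004047 -0.006071  0.002024
  eq         0.6017    0.1065     2.515
  solve Keq expr → x = 0.002024; check Q = 5745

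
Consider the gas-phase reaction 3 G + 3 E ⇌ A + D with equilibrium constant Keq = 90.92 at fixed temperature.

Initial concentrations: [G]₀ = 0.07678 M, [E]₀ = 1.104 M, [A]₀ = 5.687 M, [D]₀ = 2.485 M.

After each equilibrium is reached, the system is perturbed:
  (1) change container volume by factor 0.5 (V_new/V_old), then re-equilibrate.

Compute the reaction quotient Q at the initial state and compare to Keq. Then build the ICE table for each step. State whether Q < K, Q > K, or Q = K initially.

Q₀ = 2.3204e+04; Q > K (proceeds reverse)

Q₀ = 2.3204e+04 vs Keq = 90.92 ⇒ Q>K, reverse
Step 1:
                    G           E           A           D
  Initial     0.07678       1.104       5.687       2.485
  Change        0.299       0.299    -0.09968    -0.09968
  Equil        0.3758       1.403       5.587       2.385
  solve Keq expr → x = -0.09968; check Q = 90.92
Then change container volume by factor 0.5 (V_new/V_old).
Step 2:
                    G           E           A           D
  Initial      0.7516       2.806       11.17       4.771
  Change      -0.3993     -0.3993      0.1331      0.1331
  Equil        0.3524       2.407       11.31       4.904
  solve Keq expr → x = 0.1331; check Q = 90.92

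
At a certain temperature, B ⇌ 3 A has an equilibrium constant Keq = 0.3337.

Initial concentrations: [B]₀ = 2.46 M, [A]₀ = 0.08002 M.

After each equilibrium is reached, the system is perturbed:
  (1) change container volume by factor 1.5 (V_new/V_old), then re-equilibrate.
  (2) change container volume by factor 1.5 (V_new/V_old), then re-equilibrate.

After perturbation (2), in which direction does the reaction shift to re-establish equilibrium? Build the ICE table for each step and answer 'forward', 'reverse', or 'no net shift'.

Direction: forward

Q₀ = 2.0829e-04 vs Keq = 0.3337 ⇒ Q<K, forward
Step 1:
                   B          A
  init          2.46    0.08002
  Δ          -0.2734     0.8203
  eq           2.187     0.9003
  solve Keq expr → x = 0.2734; check Q = 0.3337
Then change container volume by factor 1.5 (V_new/V_old).
Step 2:
                   B          A
  init         1.458     0.6002
  Δ         -0.05854     0.1756
  eq           1.399     0.7758
  solve Keq expr → x = 0.05854; check Q = 0.3337
Then change container volume by factor 1.5 (V_new/V_old).
Step 3:
                   B          A
  init        0.9328     0.5172
  Δ         -0.04944     0.1483
  eq          0.8833     0.6655
  solve Keq expr → x = 0.04944; check Q = 0.3337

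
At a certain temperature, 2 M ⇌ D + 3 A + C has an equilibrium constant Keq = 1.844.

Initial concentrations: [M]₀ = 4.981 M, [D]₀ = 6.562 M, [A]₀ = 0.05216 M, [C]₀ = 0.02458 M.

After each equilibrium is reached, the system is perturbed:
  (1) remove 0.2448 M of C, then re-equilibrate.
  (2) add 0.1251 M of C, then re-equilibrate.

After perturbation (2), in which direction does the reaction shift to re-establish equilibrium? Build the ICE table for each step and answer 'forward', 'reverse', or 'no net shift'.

Direction: reverse

Q₀ = 9.2257e-07 vs Keq = 1.844 ⇒ Q<K, forward
Step 1:
                  M         D         A         C
  Initial     4.981     6.562   0.05216   0.02458
  Change      -1.18    0.5902     1.771    0.5902
  Equil       3.801     7.152     1.823    0.6148
  solve Keq expr → x = 0.5902; check Q = 1.844
Then remove 0.2448 M of C.
Step 2:
                  M         D         A         C
  Initial     3.801     7.152     1.823      0.37
  Change    -0.1206   0.06031    0.1809   0.06031
  Equil        3.68     7.213     2.004    0.4303
  solve Keq expr → x = 0.06031; check Q = 1.844
Then add 0.1251 M of C.
Step 3:
                  M         D         A         C
  Initial      3.68     7.213     2.004    0.5554
  Change    0.06646  -0.03323  -0.09969  -0.03323
  Equil       3.746     7.179     1.904    0.5222
  solve Keq expr → x = -0.03323; check Q = 1.844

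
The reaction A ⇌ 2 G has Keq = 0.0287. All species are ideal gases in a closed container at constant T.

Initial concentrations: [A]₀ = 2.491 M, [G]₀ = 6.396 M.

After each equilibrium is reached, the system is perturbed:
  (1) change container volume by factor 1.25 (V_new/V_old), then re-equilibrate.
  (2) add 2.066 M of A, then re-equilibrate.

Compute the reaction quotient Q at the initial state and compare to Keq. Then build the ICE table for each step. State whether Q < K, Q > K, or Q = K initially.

Q₀ = 16.42 vs Keq = 0.0287 ⇒ Q>K, reverse
Step 1:
                  A         G
  Initial     2.491     6.396
  Change          3    -5.999
  Equil       5.491     0.397
  solve Keq expr → x = -3; check Q = 0.0287
Then change container volume by factor 1.25 (V_new/V_old).
Step 2:
                  A         G
  Initial     4.392    0.3176
  Change   -0.01837   0.03674
  Equil       4.374    0.3543
  solve Keq expr → x = 0.01837; check Q = 0.0287
Then add 2.066 M of A.
Step 3:
                  A         G
  Initial      6.44    0.3543
  Change   -0.03718   0.07437
  Equil       6.403    0.4287
  solve Keq expr → x = 0.03718; check Q = 0.0287

Q₀ = 16.42; Q > K (proceeds reverse)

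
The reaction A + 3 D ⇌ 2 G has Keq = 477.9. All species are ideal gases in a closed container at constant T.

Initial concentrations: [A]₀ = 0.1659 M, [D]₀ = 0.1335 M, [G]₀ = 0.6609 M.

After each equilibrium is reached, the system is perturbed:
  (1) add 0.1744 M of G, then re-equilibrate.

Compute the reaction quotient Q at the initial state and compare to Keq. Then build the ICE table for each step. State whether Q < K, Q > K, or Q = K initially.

Q₀ = 1107; Q > K (proceeds reverse)

Q₀ = 1107 vs Keq = 477.9 ⇒ Q>K, reverse
Step 1:
                    A           D           G
  Initial      0.1659      0.1335      0.6609
  Change      0.01169     0.03506    -0.02337
  Equil        0.1776      0.1686      0.6375
  solve Keq expr → x = -0.01169; check Q = 477.9
Then add 0.1744 M of G.
Step 2:
                    A           D           G
  Initial      0.1776      0.1686      0.8119
  Change     0.008007     0.02402    -0.01601
  Equil        0.1856      0.1926      0.7959
  solve Keq expr → x = -0.008007; check Q = 477.9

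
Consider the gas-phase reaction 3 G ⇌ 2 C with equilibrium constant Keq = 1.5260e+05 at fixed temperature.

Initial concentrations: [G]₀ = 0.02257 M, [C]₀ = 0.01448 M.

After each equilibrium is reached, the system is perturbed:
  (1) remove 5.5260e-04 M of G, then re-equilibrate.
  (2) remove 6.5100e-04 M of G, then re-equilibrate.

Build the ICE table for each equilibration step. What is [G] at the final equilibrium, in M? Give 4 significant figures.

[G]_eq = 0.001708 M

Q₀ = 18.24 vs Keq = 1.5260e+05 ⇒ Q<K, forward
Step 1:
                   G          C
  I          0.02257    0.01448
  C         -0.02083    0.01389
  E         0.001741    0.02837
  solve Keq expr → x = 0.006943; check Q = 1.5260e+05
Then remove 5.5260e-04 M of G.
Step 2:
                   G          C
  I         0.001188    0.02837
  C       5.3790e-04 -3.5860e-04
  E         0.001726    0.02801
  solve Keq expr → x = -1.7930e-04; check Q = 1.5260e+05
Then remove 6.5100e-04 M of G.
Step 3:
                   G          C
  I         0.001075    0.02801
  C       6.3360e-04 -4.2240e-04
  E         0.001708    0.02759
  solve Keq expr → x = -2.1120e-04; check Q = 1.5260e+05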